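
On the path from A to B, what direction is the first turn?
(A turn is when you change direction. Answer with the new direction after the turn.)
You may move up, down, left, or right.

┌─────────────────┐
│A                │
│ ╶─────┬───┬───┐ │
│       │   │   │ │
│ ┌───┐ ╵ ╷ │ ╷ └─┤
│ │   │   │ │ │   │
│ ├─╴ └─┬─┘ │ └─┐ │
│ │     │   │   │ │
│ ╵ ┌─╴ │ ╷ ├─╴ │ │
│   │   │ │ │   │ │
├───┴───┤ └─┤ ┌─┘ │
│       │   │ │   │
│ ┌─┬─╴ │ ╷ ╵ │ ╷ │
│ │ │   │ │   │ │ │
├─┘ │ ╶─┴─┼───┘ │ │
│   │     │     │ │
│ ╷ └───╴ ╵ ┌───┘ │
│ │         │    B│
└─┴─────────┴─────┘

Directions: down, right, right, right, down, right, up, right, down, down, left, down, down, right, down, right, up, up, right, up, left, up, up, right, down, right, down, down, down, down, down, down
First turn direction: right

Solution:

┌─────────────────┐
│A                │
│ ╶─────┬───┬───┐ │
│↳ → → ↓│↱ ↓│↱ ↓│ │
│ ┌───┐ ╵ ╷ │ ╷ └─┤
│ │   │↳ ↑│↓│↑│↳ ↓│
│ ├─╴ └─┬─┘ │ └─┐ │
│ │     │↓ ↲│↑ ↰│↓│
│ ╵ ┌─╴ │ ╷ ├─╴ │ │
│   │   │↓│ │↱ ↑│↓│
├───┴───┤ └─┤ ┌─┘ │
│       │↳ ↓│↑│  ↓│
│ ┌─┬─╴ │ ╷ ╵ │ ╷ │
│ │ │   │ │↳ ↑│ │↓│
├─┘ │ ╶─┴─┼───┘ │ │
│   │     │     │↓│
│ ╷ └───╴ ╵ ┌───┘ │
│ │         │    B│
└─┴─────────┴─────┘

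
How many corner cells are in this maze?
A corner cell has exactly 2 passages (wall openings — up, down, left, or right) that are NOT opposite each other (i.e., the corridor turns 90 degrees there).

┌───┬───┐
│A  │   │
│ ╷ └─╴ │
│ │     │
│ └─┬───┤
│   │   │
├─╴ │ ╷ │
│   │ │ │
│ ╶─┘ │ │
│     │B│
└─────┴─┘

Counting corner cells (2 non-opposite passages):
Total corners: 13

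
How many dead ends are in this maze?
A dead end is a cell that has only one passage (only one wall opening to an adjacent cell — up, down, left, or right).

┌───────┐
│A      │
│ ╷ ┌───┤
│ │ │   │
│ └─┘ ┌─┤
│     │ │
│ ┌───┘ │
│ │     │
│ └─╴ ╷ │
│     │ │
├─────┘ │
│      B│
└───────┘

Checking each cell for number of passages:

Dead ends found at positions:
  (0, 3)
  (1, 1)
  (1, 3)
  (2, 3)
  (3, 1)
  (5, 0)
Total dead ends: 6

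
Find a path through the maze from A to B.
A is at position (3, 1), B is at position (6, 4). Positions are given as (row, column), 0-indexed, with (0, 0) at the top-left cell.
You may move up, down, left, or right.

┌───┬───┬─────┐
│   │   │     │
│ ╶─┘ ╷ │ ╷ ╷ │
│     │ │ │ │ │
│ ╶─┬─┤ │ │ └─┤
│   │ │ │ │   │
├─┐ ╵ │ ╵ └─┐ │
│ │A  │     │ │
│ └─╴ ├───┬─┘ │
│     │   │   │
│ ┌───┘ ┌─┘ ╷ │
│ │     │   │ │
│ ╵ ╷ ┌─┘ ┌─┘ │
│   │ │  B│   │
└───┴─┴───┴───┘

Finding the shortest path from (3, 1) to (6, 4):
Path length: 24 steps
Directions: up → left → up → right → right → up → right → down → down → down → right → up → up → up → right → down → down → right → down → down → left → down → left → down

Solution:

┌───┬───┬─────┐
│   │↱ ↓│↱ ↓  │
│ ╶─┘ ╷ │ ╷ ╷ │
│↱ → ↑│↓│↑│↓│ │
│ ╶─┬─┤ │ │ └─┤
│↑ ↰│ │↓│↑│↳ ↓│
├─┐ ╵ │ ╵ └─┐ │
│ │A  │↳ ↑  │↓│
│ └─╴ ├───┬─┘ │
│     │   │↓ ↲│
│ ┌───┘ ┌─┘ ╷ │
│ │     │↓ ↲│ │
│ ╵ ╷ ┌─┘ ┌─┘ │
│   │ │  B│   │
└───┴─┴───┴───┘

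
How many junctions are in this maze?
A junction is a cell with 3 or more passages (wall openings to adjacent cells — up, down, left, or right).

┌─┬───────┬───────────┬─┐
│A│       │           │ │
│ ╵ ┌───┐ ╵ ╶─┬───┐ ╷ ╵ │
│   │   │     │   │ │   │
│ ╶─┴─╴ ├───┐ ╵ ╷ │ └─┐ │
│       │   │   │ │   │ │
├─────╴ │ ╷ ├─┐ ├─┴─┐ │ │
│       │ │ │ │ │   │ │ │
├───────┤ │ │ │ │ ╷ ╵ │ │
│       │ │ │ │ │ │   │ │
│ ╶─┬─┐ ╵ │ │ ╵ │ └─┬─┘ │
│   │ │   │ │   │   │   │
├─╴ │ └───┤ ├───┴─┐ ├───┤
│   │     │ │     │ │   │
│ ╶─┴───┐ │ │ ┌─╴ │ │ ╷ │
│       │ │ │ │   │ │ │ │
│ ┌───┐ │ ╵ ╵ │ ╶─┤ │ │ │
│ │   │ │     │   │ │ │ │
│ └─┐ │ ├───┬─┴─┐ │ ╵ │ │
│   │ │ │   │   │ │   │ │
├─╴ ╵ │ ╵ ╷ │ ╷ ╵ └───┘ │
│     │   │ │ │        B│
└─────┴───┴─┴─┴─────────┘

Checking each cell for number of passages:

Junctions found (3+ passages):
  (0, 9): 3 passages
  (1, 0): 3 passages
  (1, 5): 3 passages
  (1, 11): 3 passages
  (2, 3): 3 passages
  (2, 7): 3 passages
  (7, 0): 3 passages
  (8, 5): 3 passages
  (10, 1): 3 passages
  (10, 8): 3 passages
Total junctions: 10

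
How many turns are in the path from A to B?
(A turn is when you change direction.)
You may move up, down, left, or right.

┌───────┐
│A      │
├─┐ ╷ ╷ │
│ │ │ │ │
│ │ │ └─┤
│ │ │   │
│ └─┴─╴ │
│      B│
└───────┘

Directions: right, right, down, down, right, down
Number of turns: 3

Solution:

┌───────┐
│A → ↓  │
├─┐ ╷ ╷ │
│ │ │↓│ │
│ │ │ └─┤
│ │ │↳ ↓│
│ └─┴─╴ │
│      B│
└───────┘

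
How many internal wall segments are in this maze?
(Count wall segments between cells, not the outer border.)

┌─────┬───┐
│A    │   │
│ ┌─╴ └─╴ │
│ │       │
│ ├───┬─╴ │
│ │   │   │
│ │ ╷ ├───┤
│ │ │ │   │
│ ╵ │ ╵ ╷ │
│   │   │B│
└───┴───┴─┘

Counting internal wall segments:
Total internal walls: 16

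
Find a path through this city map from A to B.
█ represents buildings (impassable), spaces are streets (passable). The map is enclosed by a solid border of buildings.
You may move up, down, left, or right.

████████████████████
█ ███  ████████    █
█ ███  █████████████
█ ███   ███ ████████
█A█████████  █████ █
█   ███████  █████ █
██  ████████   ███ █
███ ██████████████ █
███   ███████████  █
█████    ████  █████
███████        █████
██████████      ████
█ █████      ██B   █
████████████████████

Finding the shortest path from A to B:
Movement: cardinal only
Path length: 22 steps
Directions: down → right → down → right → down → down → right → right → down → right → right → down → right → right → right → down → right → right → right → right → right → down

Solution:

████████████████████
█ ███  ████████    █
█ ███  █████████████
█ ███   ███ ████████
█A█████████  █████ █
█↳↓ ███████  █████ █
██↳↓████████   ███ █
███↓██████████████ █
███↳→↓███████████  █
█████↳→↓ ████  █████
███████↳→→↓    █████
██████████↳→→→→↓████
█ █████      ██B   █
████████████████████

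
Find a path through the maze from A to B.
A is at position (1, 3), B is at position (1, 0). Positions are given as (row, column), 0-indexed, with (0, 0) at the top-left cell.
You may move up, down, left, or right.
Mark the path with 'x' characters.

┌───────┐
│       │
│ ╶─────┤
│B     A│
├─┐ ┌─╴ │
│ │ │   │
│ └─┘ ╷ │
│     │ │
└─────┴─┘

Finding the shortest path from (1, 3) to (1, 0):
Path length: 3 steps
Directions: left → left → left

Solution:

┌───────┐
│       │
│ ╶─────┤
│B x x A│
├─┐ ┌─╴ │
│ │ │   │
│ └─┘ ╷ │
│     │ │
└─────┴─┘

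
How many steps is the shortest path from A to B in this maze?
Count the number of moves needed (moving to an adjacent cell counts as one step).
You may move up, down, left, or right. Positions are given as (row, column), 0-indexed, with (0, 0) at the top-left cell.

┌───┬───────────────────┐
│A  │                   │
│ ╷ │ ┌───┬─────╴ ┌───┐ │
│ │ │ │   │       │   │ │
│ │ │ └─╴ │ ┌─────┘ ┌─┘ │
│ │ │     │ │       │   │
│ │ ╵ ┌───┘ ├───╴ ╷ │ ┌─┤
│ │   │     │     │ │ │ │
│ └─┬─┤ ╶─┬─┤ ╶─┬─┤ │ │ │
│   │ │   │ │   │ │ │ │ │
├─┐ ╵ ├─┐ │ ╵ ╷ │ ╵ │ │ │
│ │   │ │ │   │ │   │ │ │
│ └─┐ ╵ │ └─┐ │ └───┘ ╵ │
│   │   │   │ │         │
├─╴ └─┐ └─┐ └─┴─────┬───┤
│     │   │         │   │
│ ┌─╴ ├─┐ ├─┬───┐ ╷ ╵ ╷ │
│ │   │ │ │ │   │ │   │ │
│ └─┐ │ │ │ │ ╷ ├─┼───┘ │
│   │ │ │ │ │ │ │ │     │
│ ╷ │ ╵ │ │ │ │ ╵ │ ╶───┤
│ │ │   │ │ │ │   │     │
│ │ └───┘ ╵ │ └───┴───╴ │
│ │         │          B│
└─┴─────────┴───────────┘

Using BFS to find shortest path:
Start: (0, 0), End: (11, 11)
Path found:
(0,0) → (0,1) → (1,1) → (2,1) → (3,1) → (3,2) → (2,2) → (1,2) → (0,2) → (0,3) → (0,4) → (0,5) → (0,6) → (0,7) → (0,8) → (1,8) → (1,7) → (1,6) → (1,5) → (2,5) → (3,5) → (3,4) → (3,3) → (4,3) → (4,4) → (5,4) → (6,4) → (6,5) → (7,5) → (7,6) → (7,7) → (7,8) → (7,9) → (8,9) → (8,10) → (7,10) → (7,11) → (8,11) → (9,11) → (9,10) → (9,9) → (10,9) → (10,10) → (10,11) → (11,11)
Number of steps: 44

Solution:

┌───┬───────────────────┐
│A ↓│↱ → → → → → ↓      │
│ ╷ │ ┌───┬─────╴ ┌───┐ │
│ │↓│↑│   │↓ ← ← ↲│   │ │
│ │ │ └─╴ │ ┌─────┘ ┌─┘ │
│ │↓│↑    │↓│       │   │
│ │ ╵ ┌───┘ ├───╴ ╷ │ ┌─┤
│ │↳ ↑│↓ ← ↲│     │ │ │ │
│ └─┬─┤ ╶─┬─┤ ╶─┬─┤ │ │ │
│   │ │↳ ↓│ │   │ │ │ │ │
├─┐ ╵ ├─┐ │ ╵ ╷ │ ╵ │ │ │
│ │   │ │↓│   │ │   │ │ │
│ └─┐ ╵ │ └─┐ │ └───┘ ╵ │
│   │   │↳ ↓│ │         │
├─╴ └─┐ └─┐ └─┴─────┬───┤
│     │   │↳ → → → ↓│↱ ↓│
│ ┌─╴ ├─┐ ├─┬───┐ ╷ ╵ ╷ │
│ │   │ │ │ │   │ │↳ ↑│↓│
│ └─┐ │ │ │ │ ╷ ├─┼───┘ │
│   │ │ │ │ │ │ │ │↓ ← ↲│
│ ╷ │ ╵ │ │ │ │ ╵ │ ╶───┤
│ │ │   │ │ │ │   │↳ → ↓│
│ │ └───┘ ╵ │ └───┴───╴ │
│ │         │          B│
└─┴─────────┴───────────┘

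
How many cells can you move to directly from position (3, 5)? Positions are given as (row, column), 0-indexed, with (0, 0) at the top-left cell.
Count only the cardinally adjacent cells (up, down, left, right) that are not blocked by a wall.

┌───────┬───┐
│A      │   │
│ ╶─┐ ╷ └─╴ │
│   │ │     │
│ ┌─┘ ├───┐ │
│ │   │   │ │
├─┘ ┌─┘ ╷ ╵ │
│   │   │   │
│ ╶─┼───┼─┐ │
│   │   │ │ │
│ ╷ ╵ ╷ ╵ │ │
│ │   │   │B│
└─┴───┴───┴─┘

Checking passable neighbors of (3, 5):
Neighbors: (2, 5), (4, 5), (3, 4)
Count: 3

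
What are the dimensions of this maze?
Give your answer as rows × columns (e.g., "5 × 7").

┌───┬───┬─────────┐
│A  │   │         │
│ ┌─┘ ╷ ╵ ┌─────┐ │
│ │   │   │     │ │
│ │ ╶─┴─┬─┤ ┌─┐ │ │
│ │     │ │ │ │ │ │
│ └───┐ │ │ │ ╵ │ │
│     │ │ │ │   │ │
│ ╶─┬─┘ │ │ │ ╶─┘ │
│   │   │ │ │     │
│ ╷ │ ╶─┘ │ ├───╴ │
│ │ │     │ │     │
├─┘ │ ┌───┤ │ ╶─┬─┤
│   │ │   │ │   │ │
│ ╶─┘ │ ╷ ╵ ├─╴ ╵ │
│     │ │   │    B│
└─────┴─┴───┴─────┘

Counting the maze dimensions:
Rows (vertical): 8
Columns (horizontal): 9
Dimensions: 8 × 9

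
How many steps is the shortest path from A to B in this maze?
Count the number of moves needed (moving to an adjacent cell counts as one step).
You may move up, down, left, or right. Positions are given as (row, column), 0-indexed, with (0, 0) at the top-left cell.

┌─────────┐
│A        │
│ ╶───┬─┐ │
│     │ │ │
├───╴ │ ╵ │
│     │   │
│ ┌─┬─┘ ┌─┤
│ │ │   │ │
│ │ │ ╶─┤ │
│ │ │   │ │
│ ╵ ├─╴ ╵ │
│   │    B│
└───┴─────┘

Using BFS to find shortest path:
Start: (0, 0), End: (5, 4)
Path found:
(0,0) → (0,1) → (0,2) → (0,3) → (0,4) → (1,4) → (2,4) → (2,3) → (3,3) → (3,2) → (4,2) → (4,3) → (5,3) → (5,4)
Number of steps: 13

Solution:

┌─────────┐
│A → → → ↓│
│ ╶───┬─┐ │
│     │ │↓│
├───╴ │ ╵ │
│     │↓ ↲│
│ ┌─┬─┘ ┌─┤
│ │ │↓ ↲│ │
│ │ │ ╶─┤ │
│ │ │↳ ↓│ │
│ ╵ ├─╴ ╵ │
│   │  ↳ B│
└───┴─────┘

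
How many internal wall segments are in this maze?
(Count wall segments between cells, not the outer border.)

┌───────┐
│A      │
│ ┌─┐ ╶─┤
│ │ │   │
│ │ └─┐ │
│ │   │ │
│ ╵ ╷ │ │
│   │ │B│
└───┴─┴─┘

Counting internal wall segments:
Total internal walls: 9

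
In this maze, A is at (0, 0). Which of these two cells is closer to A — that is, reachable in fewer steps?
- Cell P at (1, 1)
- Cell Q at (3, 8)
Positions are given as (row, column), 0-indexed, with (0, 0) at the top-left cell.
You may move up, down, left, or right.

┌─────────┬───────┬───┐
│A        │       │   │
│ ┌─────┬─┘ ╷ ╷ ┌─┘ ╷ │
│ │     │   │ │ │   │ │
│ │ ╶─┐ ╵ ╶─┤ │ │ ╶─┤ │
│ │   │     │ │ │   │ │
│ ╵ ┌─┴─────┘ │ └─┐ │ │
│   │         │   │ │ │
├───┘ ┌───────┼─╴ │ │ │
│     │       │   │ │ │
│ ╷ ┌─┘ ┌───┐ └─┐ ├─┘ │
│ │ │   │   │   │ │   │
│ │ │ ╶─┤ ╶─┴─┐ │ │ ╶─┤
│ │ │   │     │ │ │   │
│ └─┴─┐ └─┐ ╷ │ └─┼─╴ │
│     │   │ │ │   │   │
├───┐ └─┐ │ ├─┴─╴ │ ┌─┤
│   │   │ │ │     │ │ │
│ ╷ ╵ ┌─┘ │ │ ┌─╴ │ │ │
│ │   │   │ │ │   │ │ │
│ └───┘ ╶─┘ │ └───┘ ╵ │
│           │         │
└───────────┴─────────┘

Shortest path A → P at (1, 1): 6 steps
Shortest path A → Q at (3, 8): 19 steps

P is closer (6 steps vs 19 steps).

Path to P:

┌─────────┬───────┬───┐
│A        │       │   │
│ ┌─────┬─┘ ╷ ╷ ┌─┘ ╷ │
│↓│P    │   │ │ │   │ │
│ │ ╶─┐ ╵ ╶─┤ │ │ ╶─┤ │
│↓│↑  │     │ │ │   │ │
│ ╵ ┌─┴─────┘ │ └─┐ │ │
│↳ ↑│         │   │ │ │
├───┘ ┌───────┼─╴ │ │ │
│     │       │   │ │ │
│ ╷ ┌─┘ ┌───┐ └─┐ ├─┘ │
│ │ │   │   │   │ │   │
│ │ │ ╶─┤ ╶─┴─┐ │ │ ╶─┤
│ │ │   │     │ │ │   │
│ └─┴─┐ └─┐ ╷ │ └─┼─╴ │
│     │   │ │ │   │   │
├───┐ └─┐ │ ├─┴─╴ │ ┌─┤
│   │   │ │ │     │ │ │
│ ╷ ╵ ┌─┘ │ │ ┌─╴ │ │ │
│ │   │   │ │ │   │ │ │
│ └───┘ ╶─┘ │ └───┘ ╵ │
│           │         │
└───────────┴─────────┘

Path to Q:

┌─────────┬───────┬───┐
│A        │↱ → ↓  │   │
│ ┌─────┬─┘ ╷ ╷ ┌─┘ ╷ │
│↓│↱ → ↓│↱ ↑│ │↓│   │ │
│ │ ╶─┐ ╵ ╶─┤ │ │ ╶─┤ │
│↓│↑  │↳ ↑  │ │↓│   │ │
│ ╵ ┌─┴─────┘ │ └─┐ │ │
│↳ ↑│         │↳ Q│ │ │
├───┘ ┌───────┼─╴ │ │ │
│     │       │   │ │ │
│ ╷ ┌─┘ ┌───┐ └─┐ ├─┘ │
│ │ │   │   │   │ │   │
│ │ │ ╶─┤ ╶─┴─┐ │ │ ╶─┤
│ │ │   │     │ │ │   │
│ └─┴─┐ └─┐ ╷ │ └─┼─╴ │
│     │   │ │ │   │   │
├───┐ └─┐ │ ├─┴─╴ │ ┌─┤
│   │   │ │ │     │ │ │
│ ╷ ╵ ┌─┘ │ │ ┌─╴ │ │ │
│ │   │   │ │ │   │ │ │
│ └───┘ ╶─┘ │ └───┘ ╵ │
│           │         │
└───────────┴─────────┘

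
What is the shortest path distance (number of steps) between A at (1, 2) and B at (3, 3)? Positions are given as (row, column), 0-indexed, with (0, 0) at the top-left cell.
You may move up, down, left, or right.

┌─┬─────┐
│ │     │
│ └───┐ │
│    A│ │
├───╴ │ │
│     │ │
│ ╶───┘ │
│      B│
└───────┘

Finding path from (1, 2) to (3, 3):
Path: (1,2) → (2,2) → (2,1) → (2,0) → (3,0) → (3,1) → (3,2) → (3,3)
Distance: 7 steps

Solution:

┌─┬─────┐
│ │     │
│ └───┐ │
│    A│ │
├───╴ │ │
│↓ ← ↲│ │
│ ╶───┘ │
│↳ → → B│
└───────┘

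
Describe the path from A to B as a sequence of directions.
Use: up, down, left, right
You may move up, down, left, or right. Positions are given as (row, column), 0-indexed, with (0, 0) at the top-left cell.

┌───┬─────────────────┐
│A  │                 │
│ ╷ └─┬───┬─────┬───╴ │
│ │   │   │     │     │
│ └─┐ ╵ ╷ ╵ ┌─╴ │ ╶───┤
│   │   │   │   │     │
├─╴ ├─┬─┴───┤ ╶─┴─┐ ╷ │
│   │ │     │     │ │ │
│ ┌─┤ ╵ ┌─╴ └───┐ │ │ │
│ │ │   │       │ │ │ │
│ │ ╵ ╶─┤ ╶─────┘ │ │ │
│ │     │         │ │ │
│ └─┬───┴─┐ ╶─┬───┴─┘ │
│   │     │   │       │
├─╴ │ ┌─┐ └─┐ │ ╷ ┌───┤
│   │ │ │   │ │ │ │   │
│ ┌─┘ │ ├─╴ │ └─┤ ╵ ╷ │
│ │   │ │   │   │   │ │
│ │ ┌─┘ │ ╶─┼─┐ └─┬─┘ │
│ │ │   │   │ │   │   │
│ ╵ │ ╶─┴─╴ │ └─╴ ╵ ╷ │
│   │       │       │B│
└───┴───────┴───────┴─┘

Finding the path and converting it to directions:
Path through cells: (0,0) → (0,1) → (1,1) → (1,2) → (2,2) → (2,3) → (1,3) → (1,4) → (2,4) → (2,5) → (1,5) → (1,6) → (1,7) → (2,7) → (2,6) → (3,6) → (3,7) → (3,8) → (4,8) → (5,8) → (5,7) → (5,6) → (5,5) → (6,5) → (6,6) → (7,6) → (8,6) → (8,7) → (9,7) → (9,8) → (10,8) → (10,9) → (9,9) → (9,10) → (10,10)
Directions: right, down, right, down, right, up, right, down, right, up, right, right, down, left, down, right, right, down, down, left, left, left, down, right, down, down, right, down, right, down, right, up, right, down

Solution:

┌───┬─────────────────┐
│A ↓│                 │
│ ╷ └─┬───┬─────┬───╴ │
│ │↳ ↓│↱ ↓│↱ → ↓│     │
│ └─┐ ╵ ╷ ╵ ┌─╴ │ ╶───┤
│   │↳ ↑│↳ ↑│↓ ↲│     │
├─╴ ├─┬─┴───┤ ╶─┴─┐ ╷ │
│   │ │     │↳ → ↓│ │ │
│ ┌─┤ ╵ ┌─╴ └───┐ │ │ │
│ │ │   │       │↓│ │ │
│ │ ╵ ╶─┤ ╶─────┘ │ │ │
│ │     │  ↓ ← ← ↲│ │ │
│ └─┬───┴─┐ ╶─┬───┴─┘ │
│   │     │↳ ↓│       │
├─╴ │ ┌─┐ └─┐ │ ╷ ┌───┤
│   │ │ │   │↓│ │ │   │
│ ┌─┘ │ ├─╴ │ └─┤ ╵ ╷ │
│ │   │ │   │↳ ↓│   │ │
│ │ ┌─┘ │ ╶─┼─┐ └─┬─┘ │
│ │ │   │   │ │↳ ↓│↱ ↓│
│ ╵ │ ╶─┴─╴ │ └─╴ ╵ ╷ │
│   │       │    ↳ ↑│B│
└───┴───────┴───────┴─┘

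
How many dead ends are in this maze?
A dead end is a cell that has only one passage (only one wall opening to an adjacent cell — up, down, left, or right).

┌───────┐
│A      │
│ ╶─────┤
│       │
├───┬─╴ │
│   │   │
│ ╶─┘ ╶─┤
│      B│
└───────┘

Checking each cell for number of passages:

Dead ends found at positions:
  (0, 3)
  (2, 1)
  (3, 3)
Total dead ends: 3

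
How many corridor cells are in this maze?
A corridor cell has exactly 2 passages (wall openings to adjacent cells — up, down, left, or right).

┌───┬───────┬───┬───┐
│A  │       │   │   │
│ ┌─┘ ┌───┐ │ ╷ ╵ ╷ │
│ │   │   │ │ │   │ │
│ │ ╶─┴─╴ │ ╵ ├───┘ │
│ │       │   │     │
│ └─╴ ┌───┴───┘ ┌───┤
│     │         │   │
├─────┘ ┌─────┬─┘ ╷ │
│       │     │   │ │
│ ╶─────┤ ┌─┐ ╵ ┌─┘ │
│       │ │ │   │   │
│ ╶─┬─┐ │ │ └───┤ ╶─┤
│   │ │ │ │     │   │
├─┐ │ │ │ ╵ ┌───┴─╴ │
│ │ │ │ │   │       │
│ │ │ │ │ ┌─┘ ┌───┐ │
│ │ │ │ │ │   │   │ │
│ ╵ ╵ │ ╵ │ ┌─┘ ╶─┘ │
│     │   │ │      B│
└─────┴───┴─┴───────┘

Counting cells with exactly 2 passages:
Total corridor cells: 84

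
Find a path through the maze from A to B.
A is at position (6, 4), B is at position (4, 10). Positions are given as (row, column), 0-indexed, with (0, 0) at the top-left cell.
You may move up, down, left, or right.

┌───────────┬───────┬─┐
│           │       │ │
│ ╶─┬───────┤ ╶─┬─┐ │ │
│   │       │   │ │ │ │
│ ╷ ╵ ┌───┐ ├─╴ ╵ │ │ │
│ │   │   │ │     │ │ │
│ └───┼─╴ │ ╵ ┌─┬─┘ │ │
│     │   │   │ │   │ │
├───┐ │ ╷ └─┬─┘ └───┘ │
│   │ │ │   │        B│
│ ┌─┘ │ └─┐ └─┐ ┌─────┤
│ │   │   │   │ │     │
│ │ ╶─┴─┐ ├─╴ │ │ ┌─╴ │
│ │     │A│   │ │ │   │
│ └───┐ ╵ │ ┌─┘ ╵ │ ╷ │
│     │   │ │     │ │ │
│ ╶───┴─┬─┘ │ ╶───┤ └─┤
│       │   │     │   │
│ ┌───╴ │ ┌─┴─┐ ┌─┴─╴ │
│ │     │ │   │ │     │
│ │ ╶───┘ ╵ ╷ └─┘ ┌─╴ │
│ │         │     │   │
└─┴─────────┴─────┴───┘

Finding the shortest path from (6, 4) to (4, 10):
Path length: 42 steps
Directions: up → left → up → up → right → down → right → down → right → down → left → down → down → left → down → down → right → up → right → down → right → right → up → right → right → up → left → up → up → right → up → left → left → down → down → left → up → up → up → right → right → right

Solution:

┌───────────┬───────┬─┐
│           │       │ │
│ ╶─┬───────┤ ╶─┬─┐ │ │
│   │       │   │ │ │ │
│ ╷ ╵ ┌───┐ ├─╴ ╵ │ │ │
│ │   │   │ │     │ │ │
│ └───┼─╴ │ ╵ ┌─┬─┘ │ │
│     │↱ ↓│   │ │   │ │
├───┐ │ ╷ └─┬─┘ └───┘ │
│   │ │↑│↳ ↓│  ↱ → → B│
│ ┌─┘ │ └─┐ └─┐ ┌─────┤
│ │   │↑ ↰│↳ ↓│↑│↓ ← ↰│
│ │ ╶─┴─┐ ├─╴ │ │ ┌─╴ │
│ │     │A│↓ ↲│↑│↓│↱ ↑│
│ └───┐ ╵ │ ┌─┘ ╵ │ ╷ │
│     │   │↓│  ↑ ↲│↑│ │
│ ╶───┴─┬─┘ │ ╶───┤ └─┤
│       │↓ ↲│     │↑ ↰│
│ ┌───╴ │ ┌─┴─┐ ┌─┴─╴ │
│ │     │↓│↱ ↓│ │↱ → ↑│
│ │ ╶───┘ ╵ ╷ └─┘ ┌─╴ │
│ │      ↳ ↑│↳ → ↑│   │
└─┴─────────┴─────┴───┘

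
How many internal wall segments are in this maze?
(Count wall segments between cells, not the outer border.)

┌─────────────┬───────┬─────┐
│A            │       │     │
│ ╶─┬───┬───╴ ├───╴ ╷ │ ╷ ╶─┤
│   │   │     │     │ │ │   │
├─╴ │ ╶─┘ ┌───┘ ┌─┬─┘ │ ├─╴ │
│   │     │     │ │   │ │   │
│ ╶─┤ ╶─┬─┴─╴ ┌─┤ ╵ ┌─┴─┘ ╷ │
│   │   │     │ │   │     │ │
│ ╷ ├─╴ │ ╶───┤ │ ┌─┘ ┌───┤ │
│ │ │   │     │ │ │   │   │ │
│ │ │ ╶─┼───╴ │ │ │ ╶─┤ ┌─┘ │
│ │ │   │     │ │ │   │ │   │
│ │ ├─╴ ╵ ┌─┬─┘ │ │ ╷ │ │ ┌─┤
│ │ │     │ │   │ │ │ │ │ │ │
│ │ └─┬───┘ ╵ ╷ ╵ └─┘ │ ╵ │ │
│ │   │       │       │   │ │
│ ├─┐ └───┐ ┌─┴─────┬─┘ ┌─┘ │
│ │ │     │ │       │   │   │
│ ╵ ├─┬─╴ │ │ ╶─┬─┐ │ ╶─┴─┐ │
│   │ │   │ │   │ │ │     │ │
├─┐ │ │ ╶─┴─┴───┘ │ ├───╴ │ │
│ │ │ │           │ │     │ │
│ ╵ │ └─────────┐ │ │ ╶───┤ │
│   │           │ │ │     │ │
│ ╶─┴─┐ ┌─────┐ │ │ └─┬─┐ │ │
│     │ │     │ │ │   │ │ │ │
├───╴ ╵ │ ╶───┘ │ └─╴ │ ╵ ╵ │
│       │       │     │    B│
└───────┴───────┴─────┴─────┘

Counting internal wall segments:
Total internal walls: 169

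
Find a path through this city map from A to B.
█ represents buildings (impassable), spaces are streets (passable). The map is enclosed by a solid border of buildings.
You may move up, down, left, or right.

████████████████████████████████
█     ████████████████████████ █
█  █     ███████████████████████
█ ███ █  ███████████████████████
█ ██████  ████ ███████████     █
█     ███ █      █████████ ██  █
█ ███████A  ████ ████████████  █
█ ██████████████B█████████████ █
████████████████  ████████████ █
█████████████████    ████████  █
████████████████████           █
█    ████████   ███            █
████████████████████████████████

Finding the shortest path from A to B:
Movement: cardinal only
Path length: 10 steps
Directions: right → right → up → right → right → right → right → right → down → down

Solution:

████████████████████████████████
█     ████████████████████████ █
█  █     ███████████████████████
█ ███ █  ███████████████████████
█ ██████  ████ ███████████     █
█     ███ █↱→→→→↓█████████ ██  █
█ ███████A→↑████↓████████████  █
█ ██████████████B█████████████ █
████████████████  ████████████ █
█████████████████    ████████  █
████████████████████           █
█    ████████   ███            █
████████████████████████████████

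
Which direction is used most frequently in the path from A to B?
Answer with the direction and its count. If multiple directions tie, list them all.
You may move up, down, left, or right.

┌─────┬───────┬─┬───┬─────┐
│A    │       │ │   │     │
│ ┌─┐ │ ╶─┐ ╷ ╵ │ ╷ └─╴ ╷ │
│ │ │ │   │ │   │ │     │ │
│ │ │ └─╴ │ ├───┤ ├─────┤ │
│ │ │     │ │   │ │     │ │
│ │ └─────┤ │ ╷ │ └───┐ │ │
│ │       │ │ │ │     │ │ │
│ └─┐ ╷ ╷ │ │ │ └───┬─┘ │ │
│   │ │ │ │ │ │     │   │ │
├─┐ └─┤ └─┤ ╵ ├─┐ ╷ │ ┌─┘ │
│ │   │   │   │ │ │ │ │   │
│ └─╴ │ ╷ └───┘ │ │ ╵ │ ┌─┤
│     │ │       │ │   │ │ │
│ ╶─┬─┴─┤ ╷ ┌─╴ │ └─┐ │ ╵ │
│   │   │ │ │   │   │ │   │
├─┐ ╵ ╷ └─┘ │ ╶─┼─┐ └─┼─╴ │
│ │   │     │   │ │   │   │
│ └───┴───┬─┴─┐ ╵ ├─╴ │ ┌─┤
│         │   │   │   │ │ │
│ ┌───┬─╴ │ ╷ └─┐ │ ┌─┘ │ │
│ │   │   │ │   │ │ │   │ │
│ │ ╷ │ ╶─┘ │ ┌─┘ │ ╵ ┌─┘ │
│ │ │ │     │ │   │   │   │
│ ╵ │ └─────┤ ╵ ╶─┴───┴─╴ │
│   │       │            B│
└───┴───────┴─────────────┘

Directions: down, down, down, down, right, down, right, down, left, left, down, right, down, right, up, right, down, right, right, up, up, right, right, down, left, down, right, down, right, down, down, left, down, right, right, right, right, right
Counts: {'down': 15, 'right': 16, 'left': 4, 'up': 3}
Most common: right (16 times)

Solution:

┌─────┬───────┬─┬───┬─────┐
│A    │       │ │   │     │
│ ┌─┐ │ ╶─┐ ╷ ╵ │ ╷ └─╴ ╷ │
│↓│ │ │   │ │   │ │     │ │
│ │ │ └─╴ │ ├───┤ ├─────┤ │
│↓│ │     │ │   │ │     │ │
│ │ └─────┤ │ ╷ │ └───┐ │ │
│↓│       │ │ │ │     │ │ │
│ └─┐ ╷ ╷ │ │ │ └───┬─┘ │ │
│↳ ↓│ │ │ │ │ │     │   │ │
├─┐ └─┤ └─┤ ╵ ├─┐ ╷ │ ┌─┘ │
│ │↳ ↓│   │   │ │ │ │ │   │
│ └─╴ │ ╷ └───┘ │ │ ╵ │ ┌─┤
│↓ ← ↲│ │  ↱ → ↓│ │   │ │ │
│ ╶─┬─┴─┤ ╷ ┌─╴ │ └─┐ │ ╵ │
│↳ ↓│↱ ↓│ │↑│↓ ↲│   │ │   │
├─┐ ╵ ╷ └─┘ │ ╶─┼─┐ └─┼─╴ │
│ │↳ ↑│↳ → ↑│↳ ↓│ │   │   │
│ └───┴───┬─┴─┐ ╵ ├─╴ │ ┌─┤
│         │   │↳ ↓│   │ │ │
│ ┌───┬─╴ │ ╷ └─┐ │ ┌─┘ │ │
│ │   │   │ │   │↓│ │   │ │
│ │ ╷ │ ╶─┘ │ ┌─┘ │ ╵ ┌─┘ │
│ │ │ │     │ │↓ ↲│   │   │
│ ╵ │ └─────┤ ╵ ╶─┴───┴─╴ │
│   │       │  ↳ → → → → B│
└───┴───────┴─────────────┘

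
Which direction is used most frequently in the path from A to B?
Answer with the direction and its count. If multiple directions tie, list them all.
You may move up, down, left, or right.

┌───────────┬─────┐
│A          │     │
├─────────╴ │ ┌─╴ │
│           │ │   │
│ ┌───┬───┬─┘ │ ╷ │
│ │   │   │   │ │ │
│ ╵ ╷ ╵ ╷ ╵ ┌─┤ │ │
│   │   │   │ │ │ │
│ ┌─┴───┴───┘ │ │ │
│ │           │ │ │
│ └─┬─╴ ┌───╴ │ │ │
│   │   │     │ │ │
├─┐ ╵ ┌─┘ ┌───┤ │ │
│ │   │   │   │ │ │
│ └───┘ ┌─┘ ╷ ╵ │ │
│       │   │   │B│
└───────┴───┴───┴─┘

Directions: right, right, right, right, right, down, left, left, left, left, left, down, down, right, up, right, down, right, up, right, down, right, up, right, up, up, right, right, down, down, down, down, down, down, down
Counts: {'right': 13, 'down': 12, 'left': 5, 'up': 5}
Most common: right (13 times)

Solution:

┌───────────┬─────┐
│A → → → → ↓│↱ → ↓│
├─────────╴ │ ┌─╴ │
│↓ ← ← ← ← ↲│↑│  ↓│
│ ┌───┬───┬─┘ │ ╷ │
│↓│↱ ↓│↱ ↓│↱ ↑│ │↓│
│ ╵ ╷ ╵ ╷ ╵ ┌─┤ │ │
│↳ ↑│↳ ↑│↳ ↑│ │ │↓│
│ ┌─┴───┴───┘ │ │ │
│ │           │ │↓│
│ └─┬─╴ ┌───╴ │ │ │
│   │   │     │ │↓│
├─┐ ╵ ┌─┘ ┌───┤ │ │
│ │   │   │   │ │↓│
│ └───┘ ┌─┘ ╷ ╵ │ │
│       │   │   │B│
└───────┴───┴───┴─┘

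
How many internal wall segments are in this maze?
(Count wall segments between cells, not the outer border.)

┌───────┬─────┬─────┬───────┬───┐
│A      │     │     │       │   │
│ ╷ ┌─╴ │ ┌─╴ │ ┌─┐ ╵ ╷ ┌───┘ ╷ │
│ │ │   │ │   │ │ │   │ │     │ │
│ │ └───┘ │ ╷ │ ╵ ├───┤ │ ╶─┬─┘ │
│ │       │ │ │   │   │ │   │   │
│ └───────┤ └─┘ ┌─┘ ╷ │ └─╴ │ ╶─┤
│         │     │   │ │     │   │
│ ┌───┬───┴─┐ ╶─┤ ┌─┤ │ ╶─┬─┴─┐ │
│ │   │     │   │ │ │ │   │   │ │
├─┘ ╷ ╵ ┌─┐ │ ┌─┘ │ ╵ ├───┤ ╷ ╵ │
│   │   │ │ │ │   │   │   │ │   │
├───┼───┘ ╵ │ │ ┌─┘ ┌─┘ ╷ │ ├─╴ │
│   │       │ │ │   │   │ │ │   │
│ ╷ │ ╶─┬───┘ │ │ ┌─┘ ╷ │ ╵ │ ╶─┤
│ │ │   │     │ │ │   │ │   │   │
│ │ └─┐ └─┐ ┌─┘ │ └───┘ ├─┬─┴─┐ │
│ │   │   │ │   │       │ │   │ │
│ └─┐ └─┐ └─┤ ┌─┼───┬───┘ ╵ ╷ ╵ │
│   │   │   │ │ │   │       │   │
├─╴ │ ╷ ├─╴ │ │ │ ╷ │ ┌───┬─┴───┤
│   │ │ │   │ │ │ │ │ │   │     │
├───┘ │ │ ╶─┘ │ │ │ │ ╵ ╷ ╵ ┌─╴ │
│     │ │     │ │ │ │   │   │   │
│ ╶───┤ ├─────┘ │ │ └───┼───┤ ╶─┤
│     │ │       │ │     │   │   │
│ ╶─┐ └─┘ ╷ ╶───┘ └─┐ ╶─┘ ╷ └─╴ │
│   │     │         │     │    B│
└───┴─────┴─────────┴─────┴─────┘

Counting internal wall segments:
Total internal walls: 195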